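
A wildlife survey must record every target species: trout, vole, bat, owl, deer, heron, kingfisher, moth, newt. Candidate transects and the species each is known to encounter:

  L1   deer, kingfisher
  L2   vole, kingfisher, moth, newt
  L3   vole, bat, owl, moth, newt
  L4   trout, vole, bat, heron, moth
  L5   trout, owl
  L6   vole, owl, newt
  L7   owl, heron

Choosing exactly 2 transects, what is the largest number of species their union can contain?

7

Choosing L1, L3 covers {vole, bat, owl, deer, kingfisher, moth, newt} — 7 species.
No choice of 2 transects does better; here trout, heron are left uncovered.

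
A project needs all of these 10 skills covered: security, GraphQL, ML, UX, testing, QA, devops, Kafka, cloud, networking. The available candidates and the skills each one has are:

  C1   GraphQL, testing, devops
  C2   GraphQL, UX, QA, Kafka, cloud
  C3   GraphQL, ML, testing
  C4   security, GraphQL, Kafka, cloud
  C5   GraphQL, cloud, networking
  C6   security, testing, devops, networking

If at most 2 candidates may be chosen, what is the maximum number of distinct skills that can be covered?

Choosing C2, C6 covers {security, GraphQL, UX, testing, QA, devops, Kafka, cloud, networking} — 9 skills.
No choice of 2 candidates does better; here ML is left uncovered.

9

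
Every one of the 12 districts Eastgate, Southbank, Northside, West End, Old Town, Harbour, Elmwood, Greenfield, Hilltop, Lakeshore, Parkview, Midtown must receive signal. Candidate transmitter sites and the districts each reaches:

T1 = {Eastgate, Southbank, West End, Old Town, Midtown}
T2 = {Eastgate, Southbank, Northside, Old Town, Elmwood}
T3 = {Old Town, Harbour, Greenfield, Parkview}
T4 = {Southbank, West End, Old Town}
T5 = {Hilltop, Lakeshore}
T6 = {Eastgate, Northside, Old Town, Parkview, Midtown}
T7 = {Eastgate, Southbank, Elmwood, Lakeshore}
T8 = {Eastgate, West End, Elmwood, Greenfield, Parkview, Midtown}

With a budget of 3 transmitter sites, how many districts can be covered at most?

11

Choosing T2, T5, T8 covers {Eastgate, Southbank, Northside, West End, Old Town, Elmwood, Greenfield, Hilltop, Lakeshore, Parkview, Midtown} — 11 districts.
No choice of 3 transmitter sites does better; here Harbour is left uncovered.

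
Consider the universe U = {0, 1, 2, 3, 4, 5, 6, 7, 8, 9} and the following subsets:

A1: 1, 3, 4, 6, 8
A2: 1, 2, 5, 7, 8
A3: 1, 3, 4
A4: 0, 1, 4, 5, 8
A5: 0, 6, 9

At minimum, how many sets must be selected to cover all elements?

A1, A2, A5 together cover {0, 1, 2, 3, 4, 5, 6, 7, 8, 9} — every element.
No 2 of the 5 sets cover everything (all 10 pairs fall short), so 3 is minimum.

3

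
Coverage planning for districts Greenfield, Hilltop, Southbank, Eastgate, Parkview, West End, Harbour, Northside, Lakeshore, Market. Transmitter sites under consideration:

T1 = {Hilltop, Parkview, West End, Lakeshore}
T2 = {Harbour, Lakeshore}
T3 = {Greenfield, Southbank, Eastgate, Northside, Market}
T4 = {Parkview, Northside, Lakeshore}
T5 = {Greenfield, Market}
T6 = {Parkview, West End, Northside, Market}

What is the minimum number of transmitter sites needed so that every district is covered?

3

T1, T2, T3 together cover {Greenfield, Hilltop, Southbank, Eastgate, Parkview, West End, Harbour, Northside, Lakeshore, Market} — every district.
No 2 of the 6 transmitter sites cover everything (all 15 pairs fall short), so 3 is minimum.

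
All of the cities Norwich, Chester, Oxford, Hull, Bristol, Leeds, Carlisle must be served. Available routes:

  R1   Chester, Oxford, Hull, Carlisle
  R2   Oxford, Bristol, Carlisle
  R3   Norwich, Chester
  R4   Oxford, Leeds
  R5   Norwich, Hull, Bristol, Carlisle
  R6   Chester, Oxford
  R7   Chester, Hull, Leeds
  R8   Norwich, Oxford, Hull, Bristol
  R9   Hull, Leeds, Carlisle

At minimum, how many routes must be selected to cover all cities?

3

R1, R4, R5 together cover {Norwich, Chester, Oxford, Hull, Bristol, Leeds, Carlisle} — every city.
No 2 of the 9 routes cover everything (all 36 pairs fall short), so 3 is minimum.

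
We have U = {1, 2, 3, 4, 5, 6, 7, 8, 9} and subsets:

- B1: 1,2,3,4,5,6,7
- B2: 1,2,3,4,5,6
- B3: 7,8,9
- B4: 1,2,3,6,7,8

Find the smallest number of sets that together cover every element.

B1, B3 together cover {1, 2, 3, 4, 5, 6, 7, 8, 9} — every element.
No single set contains all 9 elements, so 2 is optimal.

2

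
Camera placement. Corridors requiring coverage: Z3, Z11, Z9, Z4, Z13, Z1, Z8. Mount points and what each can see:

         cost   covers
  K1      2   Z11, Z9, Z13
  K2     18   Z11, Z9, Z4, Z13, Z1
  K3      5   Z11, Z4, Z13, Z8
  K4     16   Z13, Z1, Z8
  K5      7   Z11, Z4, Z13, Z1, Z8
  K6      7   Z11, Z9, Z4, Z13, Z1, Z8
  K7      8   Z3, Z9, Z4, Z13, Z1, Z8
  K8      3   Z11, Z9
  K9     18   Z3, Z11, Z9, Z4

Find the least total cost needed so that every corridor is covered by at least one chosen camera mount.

10

K1, K7 cover every corridor at cost 2 + 8 = 10.
Any cover uses at least 2 camera mounts; among all covering selections none totals below 10.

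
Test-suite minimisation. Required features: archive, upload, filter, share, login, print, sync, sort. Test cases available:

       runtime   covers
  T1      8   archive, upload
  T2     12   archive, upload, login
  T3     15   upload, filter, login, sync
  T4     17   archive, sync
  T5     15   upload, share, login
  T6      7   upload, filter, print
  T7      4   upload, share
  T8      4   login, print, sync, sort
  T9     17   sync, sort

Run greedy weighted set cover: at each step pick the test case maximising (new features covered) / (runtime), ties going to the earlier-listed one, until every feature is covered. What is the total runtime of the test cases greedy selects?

Pick 1: T8 adds 4 new (login, print, sync, sort) at runtime 4 (ratio 4/4).
Pick 2: T7 adds 2 new (upload, share) at runtime 4 (ratio 2/4).
Pick 3: T6 adds 1 new (filter) at runtime 7 (ratio 1/7).
Pick 4: T1 adds 1 new (archive) at runtime 8 (ratio 1/8).
Greedy total runtime: 4 + 4 + 7 + 8 = 23.

23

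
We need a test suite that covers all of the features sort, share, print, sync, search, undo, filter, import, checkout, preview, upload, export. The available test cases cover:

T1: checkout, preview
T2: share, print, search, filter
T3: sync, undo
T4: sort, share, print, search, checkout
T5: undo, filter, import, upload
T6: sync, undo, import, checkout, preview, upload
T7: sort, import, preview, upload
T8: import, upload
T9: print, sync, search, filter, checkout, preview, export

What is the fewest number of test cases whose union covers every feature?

3

T4, T5, T9 together cover {sort, share, print, sync, search, undo, filter, import, checkout, preview, upload, export} — every feature.
No 2 of the 9 test cases cover everything (all 36 pairs fall short), so 3 is minimum.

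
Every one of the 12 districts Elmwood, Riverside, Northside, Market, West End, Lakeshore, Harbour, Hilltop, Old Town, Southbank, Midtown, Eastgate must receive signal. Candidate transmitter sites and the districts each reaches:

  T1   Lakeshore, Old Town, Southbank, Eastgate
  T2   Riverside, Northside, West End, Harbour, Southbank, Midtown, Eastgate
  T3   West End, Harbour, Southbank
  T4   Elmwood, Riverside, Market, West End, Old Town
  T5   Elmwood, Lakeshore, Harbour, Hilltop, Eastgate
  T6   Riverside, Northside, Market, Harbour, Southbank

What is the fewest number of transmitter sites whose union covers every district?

T2, T4, T5 together cover {Elmwood, Riverside, Northside, Market, West End, Lakeshore, Harbour, Hilltop, Old Town, Southbank, Midtown, Eastgate} — every district.
No 2 of the 6 transmitter sites cover everything (all 15 pairs fall short), so 3 is minimum.

3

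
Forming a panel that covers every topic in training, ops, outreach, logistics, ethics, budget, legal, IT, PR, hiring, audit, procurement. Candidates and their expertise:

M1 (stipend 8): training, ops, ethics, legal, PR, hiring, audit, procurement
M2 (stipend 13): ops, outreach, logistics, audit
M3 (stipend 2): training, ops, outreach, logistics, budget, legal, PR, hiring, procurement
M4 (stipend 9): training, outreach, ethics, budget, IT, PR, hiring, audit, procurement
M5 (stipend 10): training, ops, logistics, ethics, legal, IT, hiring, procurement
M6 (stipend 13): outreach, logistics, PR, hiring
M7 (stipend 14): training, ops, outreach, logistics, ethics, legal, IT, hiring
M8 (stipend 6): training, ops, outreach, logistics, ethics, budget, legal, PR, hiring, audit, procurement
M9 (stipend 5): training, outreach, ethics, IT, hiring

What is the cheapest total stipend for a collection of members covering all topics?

11

M3, M4 cover every topic at stipend 2 + 9 = 11.
Any cover uses at least 2 members; among all covering selections none totals below 11.
Greedy by coverage-per-stipend would pick M3, M9, M8 for 13 — worse than the optimum 11.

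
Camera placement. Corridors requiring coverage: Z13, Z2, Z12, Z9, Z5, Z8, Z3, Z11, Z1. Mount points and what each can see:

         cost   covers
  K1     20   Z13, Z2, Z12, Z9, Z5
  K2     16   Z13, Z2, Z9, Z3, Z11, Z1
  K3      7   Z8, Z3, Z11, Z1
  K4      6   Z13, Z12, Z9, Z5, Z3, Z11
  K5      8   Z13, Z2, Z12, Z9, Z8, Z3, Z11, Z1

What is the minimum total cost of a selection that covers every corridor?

K4, K5 cover every corridor at cost 6 + 8 = 14.
Any cover uses at least 2 camera mounts; among all covering selections none totals below 14.

14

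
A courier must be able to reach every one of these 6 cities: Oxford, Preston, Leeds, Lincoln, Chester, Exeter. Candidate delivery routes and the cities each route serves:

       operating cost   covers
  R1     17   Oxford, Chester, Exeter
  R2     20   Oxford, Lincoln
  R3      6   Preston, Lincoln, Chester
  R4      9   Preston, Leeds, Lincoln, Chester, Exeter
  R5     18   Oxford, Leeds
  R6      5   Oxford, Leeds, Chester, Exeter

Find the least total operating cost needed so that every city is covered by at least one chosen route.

11

R3, R6 cover every city at operating cost 6 + 5 = 11.
Any cover uses at least 2 routes; among all covering selections none totals below 11.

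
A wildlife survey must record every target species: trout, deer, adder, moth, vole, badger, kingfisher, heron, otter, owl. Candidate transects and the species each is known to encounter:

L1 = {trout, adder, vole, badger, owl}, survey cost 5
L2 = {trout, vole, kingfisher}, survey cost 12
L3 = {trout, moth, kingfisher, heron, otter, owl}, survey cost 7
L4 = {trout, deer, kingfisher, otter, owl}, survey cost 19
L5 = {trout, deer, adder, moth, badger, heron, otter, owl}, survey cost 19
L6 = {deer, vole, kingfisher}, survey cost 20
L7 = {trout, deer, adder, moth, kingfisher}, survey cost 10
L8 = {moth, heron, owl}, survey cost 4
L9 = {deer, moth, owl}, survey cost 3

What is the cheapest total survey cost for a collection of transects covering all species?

L1, L3, L9 cover every species at survey cost 5 + 7 + 3 = 15.
Any cover uses at least 2 transects; among all covering selections none totals below 15.

15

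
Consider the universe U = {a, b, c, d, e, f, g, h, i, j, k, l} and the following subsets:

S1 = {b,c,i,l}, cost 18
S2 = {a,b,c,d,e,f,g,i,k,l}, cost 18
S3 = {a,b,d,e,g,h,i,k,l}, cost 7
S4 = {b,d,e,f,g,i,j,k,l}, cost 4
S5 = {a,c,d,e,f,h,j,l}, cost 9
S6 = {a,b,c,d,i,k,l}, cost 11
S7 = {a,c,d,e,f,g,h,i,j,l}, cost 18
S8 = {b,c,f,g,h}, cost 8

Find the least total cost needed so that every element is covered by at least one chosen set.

S4, S5 cover every element at cost 4 + 9 = 13.
Any cover uses at least 2 sets; among all covering selections none totals below 13.

13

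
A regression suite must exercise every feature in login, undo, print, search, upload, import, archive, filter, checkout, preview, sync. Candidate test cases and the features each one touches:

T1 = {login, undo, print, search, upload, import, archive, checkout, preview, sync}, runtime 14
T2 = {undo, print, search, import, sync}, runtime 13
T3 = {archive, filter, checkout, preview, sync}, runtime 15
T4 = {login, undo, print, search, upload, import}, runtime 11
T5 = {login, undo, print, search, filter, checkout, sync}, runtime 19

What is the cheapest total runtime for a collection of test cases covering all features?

26

T3, T4 cover every feature at runtime 15 + 11 = 26.
Any cover uses at least 2 test cases; among all covering selections none totals below 26.
Greedy by coverage-per-runtime would pick T1, T3 for 29 — worse than the optimum 26.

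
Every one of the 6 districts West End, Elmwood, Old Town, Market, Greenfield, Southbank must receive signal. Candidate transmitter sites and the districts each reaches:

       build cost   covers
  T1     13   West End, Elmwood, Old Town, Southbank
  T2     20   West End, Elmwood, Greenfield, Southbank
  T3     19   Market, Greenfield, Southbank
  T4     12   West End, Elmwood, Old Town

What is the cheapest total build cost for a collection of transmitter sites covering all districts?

31

T3, T4 cover every district at build cost 19 + 12 = 31.
Any cover uses at least 2 transmitter sites; among all covering selections none totals below 31.
Greedy by coverage-per-build cost would pick T1, T3 for 32 — worse than the optimum 31.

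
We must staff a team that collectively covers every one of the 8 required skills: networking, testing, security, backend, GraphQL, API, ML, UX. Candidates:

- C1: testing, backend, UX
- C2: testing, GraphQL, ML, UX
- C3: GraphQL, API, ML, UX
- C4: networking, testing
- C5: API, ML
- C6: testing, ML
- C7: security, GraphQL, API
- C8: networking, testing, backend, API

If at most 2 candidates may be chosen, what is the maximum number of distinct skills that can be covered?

7

Choosing C2, C8 covers {networking, testing, backend, GraphQL, API, ML, UX} — 7 skills.
No choice of 2 candidates does better; here security is left uncovered.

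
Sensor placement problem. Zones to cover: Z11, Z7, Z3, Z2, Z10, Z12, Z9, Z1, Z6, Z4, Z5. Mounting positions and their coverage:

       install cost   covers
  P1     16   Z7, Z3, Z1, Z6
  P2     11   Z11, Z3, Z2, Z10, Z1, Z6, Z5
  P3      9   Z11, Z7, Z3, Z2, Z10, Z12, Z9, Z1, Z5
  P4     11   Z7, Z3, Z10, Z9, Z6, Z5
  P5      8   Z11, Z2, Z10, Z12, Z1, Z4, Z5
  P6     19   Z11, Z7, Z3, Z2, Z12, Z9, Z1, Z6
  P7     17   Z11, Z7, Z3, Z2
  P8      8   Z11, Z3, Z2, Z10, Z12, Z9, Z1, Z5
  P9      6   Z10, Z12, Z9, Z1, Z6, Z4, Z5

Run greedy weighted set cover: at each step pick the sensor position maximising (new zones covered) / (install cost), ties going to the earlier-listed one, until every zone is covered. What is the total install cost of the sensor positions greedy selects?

15

Pick 1: P9 adds 7 new (Z10, Z12, Z9, Z1, Z6, Z4, Z5) at install cost 6 (ratio 7/6).
Pick 2: P3 adds 4 new (Z11, Z7, Z3, Z2) at install cost 9 (ratio 4/9).
Greedy total install cost: 6 + 9 = 15.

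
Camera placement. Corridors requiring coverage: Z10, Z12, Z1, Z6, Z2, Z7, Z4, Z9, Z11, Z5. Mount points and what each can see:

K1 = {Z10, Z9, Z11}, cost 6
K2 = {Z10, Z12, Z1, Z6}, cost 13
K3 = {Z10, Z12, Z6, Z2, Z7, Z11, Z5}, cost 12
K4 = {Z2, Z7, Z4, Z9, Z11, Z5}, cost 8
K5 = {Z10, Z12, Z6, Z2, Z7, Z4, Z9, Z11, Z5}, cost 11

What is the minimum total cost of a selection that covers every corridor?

21

K2, K4 cover every corridor at cost 13 + 8 = 21.
Any cover uses at least 2 camera mounts; among all covering selections none totals below 21.
Greedy by coverage-per-cost would pick K5, K2 for 24 — worse than the optimum 21.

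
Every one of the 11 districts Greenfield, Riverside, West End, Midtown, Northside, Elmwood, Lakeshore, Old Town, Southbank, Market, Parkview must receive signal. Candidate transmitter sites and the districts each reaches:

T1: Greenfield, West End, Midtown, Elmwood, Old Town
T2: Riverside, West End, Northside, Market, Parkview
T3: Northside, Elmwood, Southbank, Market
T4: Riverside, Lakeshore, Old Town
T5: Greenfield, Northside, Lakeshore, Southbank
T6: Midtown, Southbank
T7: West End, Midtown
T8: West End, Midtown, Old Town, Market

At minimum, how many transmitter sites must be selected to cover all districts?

3

T1, T2, T5 together cover {Greenfield, Riverside, West End, Midtown, Northside, Elmwood, Lakeshore, Old Town, Southbank, Market, Parkview} — every district.
No 2 of the 8 transmitter sites cover everything (all 28 pairs fall short), so 3 is minimum.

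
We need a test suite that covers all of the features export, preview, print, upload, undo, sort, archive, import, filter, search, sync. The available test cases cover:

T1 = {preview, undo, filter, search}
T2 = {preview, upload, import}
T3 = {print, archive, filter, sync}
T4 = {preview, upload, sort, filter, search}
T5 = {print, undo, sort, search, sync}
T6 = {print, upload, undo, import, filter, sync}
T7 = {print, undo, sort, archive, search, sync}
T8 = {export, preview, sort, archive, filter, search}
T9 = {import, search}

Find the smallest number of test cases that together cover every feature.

2

T6, T8 together cover {export, preview, print, upload, undo, sort, archive, import, filter, search, sync} — every feature.
No single test case contains all 11 features, so 2 is optimal.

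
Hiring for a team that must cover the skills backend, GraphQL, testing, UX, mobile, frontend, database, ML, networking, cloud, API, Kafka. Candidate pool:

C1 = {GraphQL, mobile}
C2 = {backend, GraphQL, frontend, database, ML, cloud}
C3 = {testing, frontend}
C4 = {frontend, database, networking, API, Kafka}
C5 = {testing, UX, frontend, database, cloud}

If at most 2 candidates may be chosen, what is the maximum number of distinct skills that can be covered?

9

Choosing C2, C4 covers {backend, GraphQL, frontend, database, ML, networking, cloud, API, Kafka} — 9 skills.
No choice of 2 candidates does better; here testing, UX, mobile are left uncovered.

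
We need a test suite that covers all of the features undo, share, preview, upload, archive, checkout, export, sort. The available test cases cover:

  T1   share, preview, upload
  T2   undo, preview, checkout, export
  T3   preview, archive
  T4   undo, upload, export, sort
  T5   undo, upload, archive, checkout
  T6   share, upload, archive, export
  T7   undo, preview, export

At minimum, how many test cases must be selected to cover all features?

T1, T4, T5 together cover {undo, share, preview, upload, archive, checkout, export, sort} — every feature.
No 2 of the 7 test cases cover everything (all 21 pairs fall short), so 3 is minimum.

3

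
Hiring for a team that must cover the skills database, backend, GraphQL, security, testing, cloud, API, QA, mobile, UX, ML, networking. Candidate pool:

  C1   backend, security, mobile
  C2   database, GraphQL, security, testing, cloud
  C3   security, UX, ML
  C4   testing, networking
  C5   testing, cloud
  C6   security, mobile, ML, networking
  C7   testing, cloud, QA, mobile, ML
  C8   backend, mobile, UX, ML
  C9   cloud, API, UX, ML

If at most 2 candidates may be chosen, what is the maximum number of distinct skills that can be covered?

Choosing C2, C8 covers {database, backend, GraphQL, security, testing, cloud, mobile, UX, ML} — 9 skills.
No choice of 2 candidates does better; here API, QA, networking are left uncovered.

9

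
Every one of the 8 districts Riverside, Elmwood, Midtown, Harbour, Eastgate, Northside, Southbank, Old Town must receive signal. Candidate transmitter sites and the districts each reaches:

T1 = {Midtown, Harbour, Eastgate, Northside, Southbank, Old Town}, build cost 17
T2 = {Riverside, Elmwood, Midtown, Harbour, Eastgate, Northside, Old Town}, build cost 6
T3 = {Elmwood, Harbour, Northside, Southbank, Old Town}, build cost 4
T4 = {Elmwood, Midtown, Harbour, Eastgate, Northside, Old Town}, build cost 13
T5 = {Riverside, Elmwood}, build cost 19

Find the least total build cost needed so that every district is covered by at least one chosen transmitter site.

10

T2, T3 cover every district at build cost 6 + 4 = 10.
Any cover uses at least 2 transmitter sites; among all covering selections none totals below 10.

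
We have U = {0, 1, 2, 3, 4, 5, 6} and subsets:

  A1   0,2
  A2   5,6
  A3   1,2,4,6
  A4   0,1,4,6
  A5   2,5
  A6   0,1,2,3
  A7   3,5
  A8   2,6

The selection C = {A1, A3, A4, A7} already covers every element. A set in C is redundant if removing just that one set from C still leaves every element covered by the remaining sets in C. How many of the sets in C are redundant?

3

Drop A1: the rest still cover every element — redundant.
Drop A3: the rest still cover every element — redundant.
Drop A4: the rest still cover every element — redundant.
Drop A7: 3, 5 uncovered — not redundant.
3 redundant: A1, A3, A4.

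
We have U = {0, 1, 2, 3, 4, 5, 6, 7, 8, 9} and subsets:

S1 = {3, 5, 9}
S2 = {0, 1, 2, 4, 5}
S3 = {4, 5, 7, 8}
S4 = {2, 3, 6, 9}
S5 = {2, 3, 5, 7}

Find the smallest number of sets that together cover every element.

3

S2, S3, S4 together cover {0, 1, 2, 3, 4, 5, 6, 7, 8, 9} — every element.
No 2 of the 5 sets cover everything (all 10 pairs fall short), so 3 is minimum.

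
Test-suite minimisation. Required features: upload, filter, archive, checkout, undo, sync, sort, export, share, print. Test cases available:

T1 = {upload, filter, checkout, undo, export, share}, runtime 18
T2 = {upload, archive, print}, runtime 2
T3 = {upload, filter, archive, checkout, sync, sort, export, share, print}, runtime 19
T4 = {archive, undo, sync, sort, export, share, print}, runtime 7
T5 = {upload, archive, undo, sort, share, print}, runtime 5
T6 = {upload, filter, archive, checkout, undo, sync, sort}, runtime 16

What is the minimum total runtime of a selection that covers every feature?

23

T4, T6 cover every feature at runtime 7 + 16 = 23.
Any cover uses at least 2 test cases; among all covering selections none totals below 23.
Greedy by coverage-per-runtime would pick T2, T4, T6 for 25 — worse than the optimum 23.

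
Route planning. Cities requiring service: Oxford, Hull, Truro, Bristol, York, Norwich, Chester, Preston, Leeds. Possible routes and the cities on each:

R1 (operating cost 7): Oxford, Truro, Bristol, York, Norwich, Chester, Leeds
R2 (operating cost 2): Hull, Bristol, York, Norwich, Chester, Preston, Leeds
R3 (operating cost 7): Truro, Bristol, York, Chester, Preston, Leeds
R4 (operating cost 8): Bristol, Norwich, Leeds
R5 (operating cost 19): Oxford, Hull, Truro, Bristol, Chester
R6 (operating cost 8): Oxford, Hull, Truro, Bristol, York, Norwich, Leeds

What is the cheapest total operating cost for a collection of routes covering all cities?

9

R1, R2 cover every city at operating cost 7 + 2 = 9.
Any cover uses at least 2 routes; among all covering selections none totals below 9.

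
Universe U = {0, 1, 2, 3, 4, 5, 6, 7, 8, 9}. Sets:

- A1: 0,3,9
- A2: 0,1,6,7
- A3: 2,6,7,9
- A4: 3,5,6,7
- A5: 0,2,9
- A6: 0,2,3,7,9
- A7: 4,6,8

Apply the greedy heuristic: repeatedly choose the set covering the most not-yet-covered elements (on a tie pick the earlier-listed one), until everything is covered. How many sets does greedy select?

Pick 1: A6 covers 5 new elements (0, 2, 3, 7, 9).
Pick 2: A7 covers 3 new elements (4, 6, 8).
Pick 3: A2 covers 1 new elements (1).
Pick 4: A4 covers 1 new elements (5).
Greedy uses 4 sets.

4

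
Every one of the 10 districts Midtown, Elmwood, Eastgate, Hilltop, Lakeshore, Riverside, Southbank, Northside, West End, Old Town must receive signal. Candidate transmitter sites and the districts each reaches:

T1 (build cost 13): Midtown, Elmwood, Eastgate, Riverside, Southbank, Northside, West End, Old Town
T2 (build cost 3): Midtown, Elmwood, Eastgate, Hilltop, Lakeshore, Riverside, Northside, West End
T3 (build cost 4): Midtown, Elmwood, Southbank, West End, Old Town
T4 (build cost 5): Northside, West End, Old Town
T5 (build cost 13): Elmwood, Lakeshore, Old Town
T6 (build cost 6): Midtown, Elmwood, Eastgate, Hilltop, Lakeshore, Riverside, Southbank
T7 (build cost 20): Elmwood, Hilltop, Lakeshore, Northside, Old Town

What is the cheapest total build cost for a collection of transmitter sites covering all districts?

T2, T3 cover every district at build cost 3 + 4 = 7.
Any cover uses at least 2 transmitter sites; among all covering selections none totals below 7.

7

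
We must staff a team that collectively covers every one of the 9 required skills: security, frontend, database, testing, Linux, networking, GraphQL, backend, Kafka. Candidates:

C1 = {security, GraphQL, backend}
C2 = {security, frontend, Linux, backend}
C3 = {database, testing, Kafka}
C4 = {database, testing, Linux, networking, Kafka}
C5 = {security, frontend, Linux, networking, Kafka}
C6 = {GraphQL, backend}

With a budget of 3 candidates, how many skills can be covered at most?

Choosing C1, C2, C4 covers {security, frontend, database, testing, Linux, networking, GraphQL, backend, Kafka} — 9 skills.
That is all 9 skills.

9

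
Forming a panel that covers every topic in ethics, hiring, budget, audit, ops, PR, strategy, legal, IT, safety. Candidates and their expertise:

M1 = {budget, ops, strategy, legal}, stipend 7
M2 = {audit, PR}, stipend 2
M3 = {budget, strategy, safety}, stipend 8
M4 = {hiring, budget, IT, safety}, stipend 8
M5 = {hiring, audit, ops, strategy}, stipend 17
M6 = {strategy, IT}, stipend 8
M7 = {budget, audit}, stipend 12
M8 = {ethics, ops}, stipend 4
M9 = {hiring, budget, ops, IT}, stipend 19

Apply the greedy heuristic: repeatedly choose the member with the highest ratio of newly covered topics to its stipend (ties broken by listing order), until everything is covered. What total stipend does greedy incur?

21

Pick 1: M2 adds 2 new (audit, PR) at stipend 2 (ratio 2/2).
Pick 2: M1 adds 4 new (budget, ops, strategy, legal) at stipend 7 (ratio 4/7).
Pick 3: M4 adds 3 new (hiring, IT, safety) at stipend 8 (ratio 3/8).
Pick 4: M8 adds 1 new (ethics) at stipend 4 (ratio 1/4).
Greedy total stipend: 2 + 7 + 8 + 4 = 21.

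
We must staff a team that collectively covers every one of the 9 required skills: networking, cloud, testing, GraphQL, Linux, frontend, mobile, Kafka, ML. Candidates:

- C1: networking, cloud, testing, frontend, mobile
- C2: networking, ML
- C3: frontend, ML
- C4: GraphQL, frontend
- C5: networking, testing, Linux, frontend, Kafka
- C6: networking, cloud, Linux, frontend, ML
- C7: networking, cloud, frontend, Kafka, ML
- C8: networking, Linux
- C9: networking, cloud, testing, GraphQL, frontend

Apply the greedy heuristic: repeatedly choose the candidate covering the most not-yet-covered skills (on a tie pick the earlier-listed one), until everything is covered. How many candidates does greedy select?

4

Pick 1: C1 covers 5 new skills (networking, cloud, testing, frontend, mobile).
Pick 2: C5 covers 2 new skills (Linux, Kafka).
Pick 3: C2 covers 1 new skills (ML).
Pick 4: C4 covers 1 new skills (GraphQL).
Greedy uses 4 candidates.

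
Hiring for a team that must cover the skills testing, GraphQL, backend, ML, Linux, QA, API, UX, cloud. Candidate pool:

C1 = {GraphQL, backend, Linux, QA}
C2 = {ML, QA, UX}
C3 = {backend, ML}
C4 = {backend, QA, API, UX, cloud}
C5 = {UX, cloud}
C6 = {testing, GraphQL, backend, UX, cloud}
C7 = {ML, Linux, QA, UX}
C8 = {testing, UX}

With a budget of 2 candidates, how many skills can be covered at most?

Choosing C6, C7 covers {testing, GraphQL, backend, ML, Linux, QA, UX, cloud} — 8 skills.
No choice of 2 candidates does better; here API is left uncovered.

8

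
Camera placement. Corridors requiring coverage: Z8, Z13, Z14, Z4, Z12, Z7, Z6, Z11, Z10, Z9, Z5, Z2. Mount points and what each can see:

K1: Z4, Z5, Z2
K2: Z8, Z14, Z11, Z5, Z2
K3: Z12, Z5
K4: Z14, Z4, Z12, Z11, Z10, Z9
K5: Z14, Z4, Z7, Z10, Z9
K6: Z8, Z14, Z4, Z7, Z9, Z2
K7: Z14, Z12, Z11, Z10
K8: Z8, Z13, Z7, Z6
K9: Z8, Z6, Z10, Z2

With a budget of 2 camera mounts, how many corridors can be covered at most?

10

Choosing K4, K8 covers {Z8, Z13, Z14, Z4, Z12, Z7, Z6, Z11, Z10, Z9} — 10 corridors.
No choice of 2 camera mounts does better; here Z5, Z2 are left uncovered.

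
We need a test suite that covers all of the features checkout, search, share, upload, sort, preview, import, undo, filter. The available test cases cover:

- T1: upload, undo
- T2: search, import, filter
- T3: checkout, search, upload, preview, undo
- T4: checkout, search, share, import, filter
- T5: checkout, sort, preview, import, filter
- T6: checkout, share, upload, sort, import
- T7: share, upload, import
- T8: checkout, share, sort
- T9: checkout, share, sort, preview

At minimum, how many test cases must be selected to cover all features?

T1, T2, T9 together cover {checkout, search, share, upload, sort, preview, import, undo, filter} — every feature.
No 2 of the 9 test cases cover everything (all 36 pairs fall short), so 3 is minimum.

3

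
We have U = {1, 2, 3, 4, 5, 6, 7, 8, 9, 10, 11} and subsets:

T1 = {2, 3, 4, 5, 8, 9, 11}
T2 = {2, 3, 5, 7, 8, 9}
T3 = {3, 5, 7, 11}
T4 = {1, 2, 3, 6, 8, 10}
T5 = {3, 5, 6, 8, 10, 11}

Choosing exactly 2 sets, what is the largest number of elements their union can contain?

10

Choosing T1, T4 covers {1, 2, 3, 4, 5, 6, 8, 9, 10, 11} — 10 elements.
No choice of 2 sets does better; here 7 is left uncovered.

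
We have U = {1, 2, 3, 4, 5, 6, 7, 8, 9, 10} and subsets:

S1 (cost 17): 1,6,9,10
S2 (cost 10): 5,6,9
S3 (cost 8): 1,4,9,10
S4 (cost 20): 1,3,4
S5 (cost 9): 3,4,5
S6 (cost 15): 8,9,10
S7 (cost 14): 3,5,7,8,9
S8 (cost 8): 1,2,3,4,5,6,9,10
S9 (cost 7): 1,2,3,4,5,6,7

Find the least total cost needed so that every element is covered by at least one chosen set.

22

S6, S9 cover every element at cost 15 + 7 = 22.
Any cover uses at least 2 sets; among all covering selections none totals below 22.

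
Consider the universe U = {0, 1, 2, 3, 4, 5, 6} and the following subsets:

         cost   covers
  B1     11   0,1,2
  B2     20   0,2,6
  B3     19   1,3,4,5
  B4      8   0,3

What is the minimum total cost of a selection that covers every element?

39

B2, B3 cover every element at cost 20 + 19 = 39.
Any cover uses at least 2 sets; among all covering selections none totals below 39.
Greedy by coverage-per-cost would pick B1, B3, B2 for 50 — worse than the optimum 39.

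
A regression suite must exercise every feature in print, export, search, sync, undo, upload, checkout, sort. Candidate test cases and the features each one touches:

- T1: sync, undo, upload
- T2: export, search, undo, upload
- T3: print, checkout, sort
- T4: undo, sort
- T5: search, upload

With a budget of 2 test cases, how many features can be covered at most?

7

Choosing T2, T3 covers {print, export, search, undo, upload, checkout, sort} — 7 features.
No choice of 2 test cases does better; here sync is left uncovered.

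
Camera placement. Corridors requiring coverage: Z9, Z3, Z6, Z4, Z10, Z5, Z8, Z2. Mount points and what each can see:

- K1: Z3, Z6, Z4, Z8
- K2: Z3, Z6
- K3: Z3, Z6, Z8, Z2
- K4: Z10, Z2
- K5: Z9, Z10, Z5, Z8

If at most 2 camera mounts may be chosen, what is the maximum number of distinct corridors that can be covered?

Choosing K1, K5 covers {Z9, Z3, Z6, Z4, Z10, Z5, Z8} — 7 corridors.
No choice of 2 camera mounts does better; here Z2 is left uncovered.

7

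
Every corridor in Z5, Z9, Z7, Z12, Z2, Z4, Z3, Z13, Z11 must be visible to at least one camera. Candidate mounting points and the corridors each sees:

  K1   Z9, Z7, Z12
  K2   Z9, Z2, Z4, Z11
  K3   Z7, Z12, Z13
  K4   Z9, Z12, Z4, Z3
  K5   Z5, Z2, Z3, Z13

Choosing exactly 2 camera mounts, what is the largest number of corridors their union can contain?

7

Choosing K1, K5 covers {Z5, Z9, Z7, Z12, Z2, Z3, Z13} — 7 corridors.
No choice of 2 camera mounts does better; here Z4, Z11 are left uncovered.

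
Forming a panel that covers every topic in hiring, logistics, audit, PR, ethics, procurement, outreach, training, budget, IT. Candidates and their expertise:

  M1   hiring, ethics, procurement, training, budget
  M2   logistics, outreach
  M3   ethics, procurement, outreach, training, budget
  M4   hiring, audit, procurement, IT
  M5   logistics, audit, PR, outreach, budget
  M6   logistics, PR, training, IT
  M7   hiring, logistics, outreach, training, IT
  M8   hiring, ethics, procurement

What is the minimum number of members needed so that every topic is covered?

3

M1, M4, M5 together cover {hiring, logistics, audit, PR, ethics, procurement, outreach, training, budget, IT} — every topic.
No 2 of the 8 members cover everything (all 28 pairs fall short), so 3 is minimum.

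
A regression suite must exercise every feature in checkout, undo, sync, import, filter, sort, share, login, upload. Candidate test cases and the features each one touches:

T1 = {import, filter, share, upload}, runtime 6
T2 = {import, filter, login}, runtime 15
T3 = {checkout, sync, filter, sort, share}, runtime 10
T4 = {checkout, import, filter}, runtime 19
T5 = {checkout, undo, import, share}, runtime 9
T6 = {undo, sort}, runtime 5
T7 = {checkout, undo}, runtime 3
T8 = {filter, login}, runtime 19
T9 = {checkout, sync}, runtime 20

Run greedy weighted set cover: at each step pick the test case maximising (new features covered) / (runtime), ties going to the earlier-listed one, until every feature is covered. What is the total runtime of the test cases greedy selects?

Pick 1: T1 adds 4 new (import, filter, share, upload) at runtime 6 (ratio 4/6).
Pick 2: T7 adds 2 new (checkout, undo) at runtime 3 (ratio 2/3).
Pick 3: T3 adds 2 new (sync, sort) at runtime 10 (ratio 2/10).
Pick 4: T2 adds 1 new (login) at runtime 15 (ratio 1/15).
Greedy total runtime: 6 + 3 + 10 + 15 = 34.

34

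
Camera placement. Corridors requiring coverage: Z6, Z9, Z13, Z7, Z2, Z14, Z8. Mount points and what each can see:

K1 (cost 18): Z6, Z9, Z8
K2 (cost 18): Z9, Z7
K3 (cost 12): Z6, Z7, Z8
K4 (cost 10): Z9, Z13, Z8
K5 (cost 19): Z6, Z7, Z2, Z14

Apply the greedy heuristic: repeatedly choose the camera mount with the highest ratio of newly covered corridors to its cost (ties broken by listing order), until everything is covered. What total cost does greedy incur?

29

Pick 1: K4 adds 3 new (Z9, Z13, Z8) at cost 10 (ratio 3/10).
Pick 2: K5 adds 4 new (Z6, Z7, Z2, Z14) at cost 19 (ratio 4/19).
Greedy total cost: 10 + 19 = 29.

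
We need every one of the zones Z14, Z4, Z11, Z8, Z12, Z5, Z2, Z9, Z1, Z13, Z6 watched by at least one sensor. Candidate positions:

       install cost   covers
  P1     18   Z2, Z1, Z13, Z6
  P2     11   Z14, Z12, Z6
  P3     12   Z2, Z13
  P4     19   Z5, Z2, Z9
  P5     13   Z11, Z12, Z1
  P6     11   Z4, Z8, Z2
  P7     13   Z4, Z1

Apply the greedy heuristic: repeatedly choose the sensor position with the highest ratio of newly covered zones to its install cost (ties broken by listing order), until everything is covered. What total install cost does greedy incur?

Pick 1: P2 adds 3 new (Z14, Z12, Z6) at install cost 11 (ratio 3/11).
Pick 2: P6 adds 3 new (Z4, Z8, Z2) at install cost 11 (ratio 3/11).
Pick 3: P5 adds 2 new (Z11, Z1) at install cost 13 (ratio 2/13).
Pick 4: P4 adds 2 new (Z5, Z9) at install cost 19 (ratio 2/19).
Pick 5: P3 adds 1 new (Z13) at install cost 12 (ratio 1/12).
Greedy total install cost: 11 + 11 + 13 + 19 + 12 = 66.

66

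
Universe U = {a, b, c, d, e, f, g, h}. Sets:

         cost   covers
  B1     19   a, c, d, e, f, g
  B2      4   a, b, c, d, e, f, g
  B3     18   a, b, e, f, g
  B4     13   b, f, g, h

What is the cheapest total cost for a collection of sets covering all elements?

B2, B4 cover every element at cost 4 + 13 = 17.
Any cover uses at least 2 sets; among all covering selections none totals below 17.

17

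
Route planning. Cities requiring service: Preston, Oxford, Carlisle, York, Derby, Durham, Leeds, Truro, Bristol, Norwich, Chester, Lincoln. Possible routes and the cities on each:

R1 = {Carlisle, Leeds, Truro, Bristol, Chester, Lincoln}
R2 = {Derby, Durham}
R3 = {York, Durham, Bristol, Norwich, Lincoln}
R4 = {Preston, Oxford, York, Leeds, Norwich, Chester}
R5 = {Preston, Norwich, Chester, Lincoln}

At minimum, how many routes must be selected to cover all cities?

3

R1, R2, R4 together cover {Preston, Oxford, Carlisle, York, Derby, Durham, Leeds, Truro, Bristol, Norwich, Chester, Lincoln} — every city.
No 2 of the 5 routes cover everything (all 10 pairs fall short), so 3 is minimum.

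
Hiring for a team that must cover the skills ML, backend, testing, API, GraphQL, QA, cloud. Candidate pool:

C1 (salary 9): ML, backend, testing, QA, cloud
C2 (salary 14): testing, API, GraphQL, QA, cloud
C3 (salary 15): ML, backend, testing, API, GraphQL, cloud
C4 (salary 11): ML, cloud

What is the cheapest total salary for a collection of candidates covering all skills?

23

C1, C2 cover every skill at salary 9 + 14 = 23.
Any cover uses at least 2 candidates; among all covering selections none totals below 23.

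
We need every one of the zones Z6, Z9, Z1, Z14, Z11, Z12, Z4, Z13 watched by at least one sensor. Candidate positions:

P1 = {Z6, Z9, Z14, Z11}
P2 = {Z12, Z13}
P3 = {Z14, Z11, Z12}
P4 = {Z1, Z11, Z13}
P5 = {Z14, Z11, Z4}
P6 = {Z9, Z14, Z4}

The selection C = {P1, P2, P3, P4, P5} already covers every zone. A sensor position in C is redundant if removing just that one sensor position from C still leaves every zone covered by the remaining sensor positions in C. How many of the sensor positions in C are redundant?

2

Drop P1: Z6, Z9 uncovered — not redundant.
Drop P2: the rest still cover every zone — redundant.
Drop P3: the rest still cover every zone — redundant.
Drop P4: Z1 uncovered — not redundant.
Drop P5: Z4 uncovered — not redundant.
2 redundant: P2, P3.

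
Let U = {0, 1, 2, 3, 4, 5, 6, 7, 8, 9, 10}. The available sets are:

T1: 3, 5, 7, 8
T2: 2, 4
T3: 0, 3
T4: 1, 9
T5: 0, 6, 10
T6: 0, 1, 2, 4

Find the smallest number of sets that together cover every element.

4

T1, T2, T4, T5 together cover {0, 1, 2, 3, 4, 5, 6, 7, 8, 9, 10} — every element.
No 3 of the 6 sets cover everything (all 20 triples fall short), so 4 is minimum.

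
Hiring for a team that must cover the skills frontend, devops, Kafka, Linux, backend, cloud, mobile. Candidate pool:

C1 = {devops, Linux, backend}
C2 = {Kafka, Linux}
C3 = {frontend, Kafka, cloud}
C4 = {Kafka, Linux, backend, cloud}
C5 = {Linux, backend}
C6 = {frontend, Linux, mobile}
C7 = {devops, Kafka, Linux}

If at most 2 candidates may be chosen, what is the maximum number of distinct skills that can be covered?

Choosing C1, C3 covers {frontend, devops, Kafka, Linux, backend, cloud} — 6 skills.
No choice of 2 candidates does better; here mobile is left uncovered.

6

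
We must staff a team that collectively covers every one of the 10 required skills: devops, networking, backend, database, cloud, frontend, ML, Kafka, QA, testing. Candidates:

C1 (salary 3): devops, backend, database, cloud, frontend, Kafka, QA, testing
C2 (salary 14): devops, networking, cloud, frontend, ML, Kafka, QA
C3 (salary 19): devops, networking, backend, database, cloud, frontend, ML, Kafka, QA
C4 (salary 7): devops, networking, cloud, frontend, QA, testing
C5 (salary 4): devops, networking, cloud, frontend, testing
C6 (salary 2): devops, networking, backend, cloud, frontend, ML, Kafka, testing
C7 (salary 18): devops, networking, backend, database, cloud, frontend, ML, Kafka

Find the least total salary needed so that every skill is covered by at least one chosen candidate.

C1, C6 cover every skill at salary 3 + 2 = 5.
Any cover uses at least 2 candidates; among all covering selections none totals below 5.

5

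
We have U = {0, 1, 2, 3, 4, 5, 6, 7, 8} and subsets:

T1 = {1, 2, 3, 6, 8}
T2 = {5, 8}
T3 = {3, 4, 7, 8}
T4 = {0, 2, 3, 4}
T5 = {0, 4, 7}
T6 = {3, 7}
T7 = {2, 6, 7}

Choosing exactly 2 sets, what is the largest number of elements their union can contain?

Choosing T1, T5 covers {0, 1, 2, 3, 4, 6, 7, 8} — 8 elements.
No choice of 2 sets does better; here 5 is left uncovered.

8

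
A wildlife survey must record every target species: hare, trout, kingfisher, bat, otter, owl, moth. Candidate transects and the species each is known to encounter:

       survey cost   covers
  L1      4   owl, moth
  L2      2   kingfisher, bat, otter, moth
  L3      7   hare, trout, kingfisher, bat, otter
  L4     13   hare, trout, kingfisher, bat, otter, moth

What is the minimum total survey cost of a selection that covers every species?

11

L1, L3 cover every species at survey cost 4 + 7 = 11.
Any cover uses at least 2 transects; among all covering selections none totals below 11.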